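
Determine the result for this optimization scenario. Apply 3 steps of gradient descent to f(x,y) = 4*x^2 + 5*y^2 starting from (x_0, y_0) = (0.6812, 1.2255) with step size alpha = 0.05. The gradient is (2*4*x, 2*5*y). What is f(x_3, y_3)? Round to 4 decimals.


Gradient descent on f(x,y) = 4*x^2 + 5*y^2.
Starting point: (0.6812, 1.2255), alpha = 0.05
Step 1: grad_x = 2*4*0.6812 = 5.4496, grad_y = 2*5*1.2255 = 12.255
  x_1 = 0.6812 - 0.05*5.4496 = 0.4087
  y_1 = 1.2255 - 0.05*12.255 = 0.6128
Step 2: grad_x = 2*4*0.4087 = 3.2698, grad_y = 2*5*0.6128 = 6.1275
  x_2 = 0.4087 - 0.05*3.2698 = 0.2452
  y_2 = 0.6128 - 0.05*6.1275 = 0.3064
Step 3: grad_x = 2*4*0.2452 = 1.9619, grad_y = 2*5*0.3064 = 3.0638
  x_3 = 0.2452 - 0.05*1.9619 = 0.1471
  y_3 = 0.3064 - 0.05*3.0638 = 0.1532
f(0.1471, 0.1532) = 4*0.1471^2 + 5*0.1532^2 = 0.2039


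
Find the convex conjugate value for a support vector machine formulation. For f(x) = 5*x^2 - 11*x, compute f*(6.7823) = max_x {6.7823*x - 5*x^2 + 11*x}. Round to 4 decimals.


f*(y) = sup_x {y*x - a*x^2 - b*x} = sup_x {(y-b)*x - a*x^2}
FOC: (y - b) - 2a*x = 0 => x* = (y - b)/(2a)
x* = (6.7823 + 11)/(2*5) = 1.7782
f*(6.7823) = (y-b)^2/(4a) = (6.7823 + 11)^2/(4*5)
= 316.2102/20 = 15.8105


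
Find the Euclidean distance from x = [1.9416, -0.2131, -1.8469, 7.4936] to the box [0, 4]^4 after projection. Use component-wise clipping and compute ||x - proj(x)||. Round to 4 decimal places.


Project each component onto [0, 4].
clip(1.9416) = 1.9416, clip(-0.2131) = 0.0, clip(-1.8469) = 0.0, clip(7.4936) = 4.0
Projection = [1.9416, 0.0, 0.0, 4.0]
Squared diffs: [0.0, 0.0454, 3.411, 12.2052]
Distance = sqrt(15.6616) = 3.9575


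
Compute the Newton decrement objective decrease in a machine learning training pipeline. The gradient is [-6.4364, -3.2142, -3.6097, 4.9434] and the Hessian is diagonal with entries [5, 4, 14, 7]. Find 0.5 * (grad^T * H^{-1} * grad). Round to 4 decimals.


Step 1: H is diagonal, so H^(-1) * g = [-1.2873, -0.8036, -0.2578, 0.7062].
Step 2: g^T H^(-1) g = sum_i g_i^2 / H_ii
  = (-6.4364)^2/5 + (-3.2142)^2/4 + (-3.6097)^2/14 + (4.9434)^2/7
  = 8.2854 + 2.5828 + 0.9307 + 3.491 = 15.29
Step 3: Objective decrease = 0.5 * g^T H^(-1) g = 7.645


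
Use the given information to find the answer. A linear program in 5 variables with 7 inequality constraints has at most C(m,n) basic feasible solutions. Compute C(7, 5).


Each vertex corresponds to some choice of n active constraints out of m, so the number of vertices is at most C(m, n) = m! / (n!(m-n)!).
m = 7, n = 5
Numerator: 7 * 6 * 5 * 4 * 3
Denominator: 5! = 120
C(7, 5) = 21


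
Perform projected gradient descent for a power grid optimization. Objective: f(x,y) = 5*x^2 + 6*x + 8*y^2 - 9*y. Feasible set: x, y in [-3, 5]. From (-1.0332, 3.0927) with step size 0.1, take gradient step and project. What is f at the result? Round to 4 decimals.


Step 1: Compute gradient at (-1.0332, 3.0927).
grad_x = 2*5*-1.0332 + 6 = -4.332
grad_y = 2*8*3.0927 - 9 = 40.4832
Step 2: Gradient step.
x_raw = -1.0332 - 0.1*-4.332 = -0.6
y_raw = 3.0927 - 0.1*40.4832 = -0.9556
Step 3: Project onto [-3, 5].
x_proj = clip(-0.6) = -0.6
y_proj = clip(-0.9556) = -0.9556
Step 4: Evaluate f.
f(-0.6, -0.9556) = 14.1063


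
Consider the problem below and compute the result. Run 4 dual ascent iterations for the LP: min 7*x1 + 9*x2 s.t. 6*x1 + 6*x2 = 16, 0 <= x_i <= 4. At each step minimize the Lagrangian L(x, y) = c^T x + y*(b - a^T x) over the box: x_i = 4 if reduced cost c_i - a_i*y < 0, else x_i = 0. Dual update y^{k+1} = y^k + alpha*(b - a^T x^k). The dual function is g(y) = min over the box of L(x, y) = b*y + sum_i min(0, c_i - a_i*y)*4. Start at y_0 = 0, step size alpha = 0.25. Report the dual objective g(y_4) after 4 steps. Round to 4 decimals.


Dual ascent for LP: min 7*x1 + 9*x2, 6*x1 + 6*x2 = 16, 0 <= x_i <= 4
Step 1: y^k = 0.0, reduced costs: (7.0, 9.0)
  x^k = (0.0, 0.0), subgradient = b - a^T x = 16.0
  y^{k+1} = 0.0 + 0.25*16.0 = 4.0
Step 2: y^k = 4.0, reduced costs: (-17.0, -15.0)
  x^k = (4.0, 4.0), subgradient = b - a^T x = -32.0
  y^{k+1} = 4.0 + 0.25*-32.0 = -4.0
Step 3: y^k = -4.0, reduced costs: (31.0, 33.0)
  x^k = (0.0, 0.0), subgradient = b - a^T x = 16.0
  y^{k+1} = -4.0 + 0.25*16.0 = 0.0
Step 4: y^k = 0.0, reduced costs: (7.0, 9.0)
  x^k = (0.0, 0.0), subgradient = b - a^T x = 16.0
  y^{k+1} = 0.0 + 0.25*16.0 = 4.0
Dual objective at y_4 = 4.0: reduced costs (-17.0, -15.0), box minimizer x = (4.0, 4.0)
g(y_4) = b*y + (c1 - a1*y)*x1 + (c2 - a2*y)*x2 = 16*4.0 + (-17.0)*4.0 + (-15.0)*4.0 = 64.0 - 68.0 - 60.0 = -64.0


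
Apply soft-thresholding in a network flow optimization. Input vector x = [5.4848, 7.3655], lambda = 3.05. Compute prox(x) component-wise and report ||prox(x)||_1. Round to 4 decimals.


Soft-thresholding with lambda = 3.05:
prox(5.4848) = sign(5.4848)*max(|5.4848| - 3.05, 0) = 2.4348
prox(7.3655) = sign(7.3655)*max(|7.3655| - 3.05, 0) = 4.3155
prox(x) = [2.4348, 4.3155]
||prox(x)||_1 = 2.4348 + 4.3155 = 6.7503


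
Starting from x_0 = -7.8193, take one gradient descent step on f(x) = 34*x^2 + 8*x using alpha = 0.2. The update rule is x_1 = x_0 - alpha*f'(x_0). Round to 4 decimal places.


We compute the gradient at x_0 and apply the update.
f'(x) = 68*x + 8
f'(-7.8193) = 68*-7.8193 + 8 = -523.7124
x_1 = -7.8193 - 0.2*-523.7124 = 96.9232


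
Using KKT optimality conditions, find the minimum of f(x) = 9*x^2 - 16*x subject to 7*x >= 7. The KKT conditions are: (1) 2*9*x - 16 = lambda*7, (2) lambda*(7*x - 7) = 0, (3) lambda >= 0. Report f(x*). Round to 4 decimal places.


Step 1: Try lambda = 0 (constraint inactive).
x_unc = 16/(2*9) = 0.8889
Check: 7*0.8889 = 6.2223 < 7 -- violated!
Step 2: Constraint must be active: 7*x = 7
x* = 7/7 = 1.0
lambda = (2*9*1.0 - 16)/7 = 0.2857
Step 3: Compute optimal value.
f(x*) = 9*1.0^2 - 16*1.0 = -7.0


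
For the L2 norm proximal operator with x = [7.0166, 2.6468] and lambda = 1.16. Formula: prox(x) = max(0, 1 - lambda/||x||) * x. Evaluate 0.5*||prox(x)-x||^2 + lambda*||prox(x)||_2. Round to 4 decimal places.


Step 1: Compute ||x||.
||x|| = 7.4992
Step 2: Compute scaling factor.
scale = max(0, 1 - 1.16/7.4992) = 0.8453
Step 3: prox(x) = [5.9313, 2.2374]
||prox(x)|| = 6.3392
Step 4: Proximal objective.
0.5*||prox-x||^2 = 0.6728
lambda*||prox|| = 7.3535
Total = 8.0263


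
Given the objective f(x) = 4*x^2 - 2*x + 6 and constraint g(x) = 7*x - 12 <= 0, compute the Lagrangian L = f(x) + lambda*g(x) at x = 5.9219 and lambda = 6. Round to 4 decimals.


Step 1: Evaluate f(x).
f(5.9219) = 4*5.9219^2 - 2*5.9219 + 6 = 134.4318
Step 2: Evaluate g(x).
g(5.9219) = 7*5.9219 - 12 = 29.4533
Step 3: Compute Lagrangian.
L = 134.4318 + 6*29.4533 = 311.1516


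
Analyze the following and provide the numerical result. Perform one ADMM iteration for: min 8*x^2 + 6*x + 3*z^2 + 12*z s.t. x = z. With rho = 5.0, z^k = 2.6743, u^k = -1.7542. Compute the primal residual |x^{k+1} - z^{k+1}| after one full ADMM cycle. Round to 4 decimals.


ADMM iteration with rho = 5.0, z^k = 2.6743, u^k = -1.7542
Step 1: x-update.
Minimize 8*x^2 + 6*x + (5.0/2)*(x - 2.6743 - 1.7542)^2
FOC: (2*8 + 5.0)*x = -6 + 5.0*(2.6743 + 1.7542)
x^{k+1} = 0.7687
Step 2: z-update.
Minimize 3*z^2 + 12*z + (5.0/2)*(0.7687 - z - 1.7542)^2
FOC: (2*3 + 5.0)*z = -12 + 5.0*(0.7687 - 1.7542)
z^{k+1} = -1.5389
Step 3: u-update.
u^{k+1} = -1.7542 + 0.7687 + 1.5389 = 0.5534
Step 4: Primal residual = |0.7687 + 1.5389| = 2.3076


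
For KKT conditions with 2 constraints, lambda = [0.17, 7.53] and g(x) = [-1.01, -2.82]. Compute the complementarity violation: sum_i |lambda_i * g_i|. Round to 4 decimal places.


KKT complementary slackness check:
lambda_1 * g_1 = 0.17 * -1.01 = -0.1717
lambda_2 * g_2 = 7.53 * -2.82 = -21.2346
Total violation = 0.1717 + 21.2346 = 21.4063


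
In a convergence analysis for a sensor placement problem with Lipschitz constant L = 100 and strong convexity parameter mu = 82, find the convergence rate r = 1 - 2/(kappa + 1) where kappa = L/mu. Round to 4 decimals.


Step 1: Compute the condition number.
kappa = L/mu = 100/82 = 1.2195
Step 2: Compute the convergence rate.
r = 1 - 2/(kappa + 1) = 1 - 2*mu/(L + mu) = (L - mu)/(L + mu) = 18/182 = 0.0989


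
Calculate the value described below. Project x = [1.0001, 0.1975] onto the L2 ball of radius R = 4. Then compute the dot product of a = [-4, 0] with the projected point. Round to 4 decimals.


Step 1: Compute ||x|| (intermediates to 6 decimals).
||x|| = sqrt(1.0001^2 + 0.1975^2) = 1.019415
Step 2: Project.
Since ||x|| <= R, proj = x (no scaling needed).
proj(x) = [1.0001, 0.1975]
Step 3: Dot product.
a^T * proj(x) = -4*1.0001 + 0*0.1975 = -4.0004


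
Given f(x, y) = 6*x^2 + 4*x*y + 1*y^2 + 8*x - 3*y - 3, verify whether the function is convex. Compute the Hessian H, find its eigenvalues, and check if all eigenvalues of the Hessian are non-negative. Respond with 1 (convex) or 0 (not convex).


The Hessian of f(x,y) = 6*x^2 + 4*x*y + 1*y^2 + 8*x - 3*y - 3 is:
H = [[12, 4], [4, 2]]
Trace = 12 + 2 = 14
Determinant = 12*2 - (4)^2 = 8
Discriminant = (14)^2 - 4*8 = 164.0
Eigenvalues: lambda_1 = 0.5969, lambda_2 = 13.4031
The function is convex.

1


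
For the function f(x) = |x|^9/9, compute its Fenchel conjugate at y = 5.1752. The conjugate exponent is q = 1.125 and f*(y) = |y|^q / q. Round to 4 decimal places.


The conjugate exponent q satisfies 1/p + 1/q = 1.
p = 9, so q = 9/(9 - 1) = 1.125
|y|^q = 5.1752^1.125 = 6.3558
f*(5.1752) = 6.3558 / 1.125 = 5.6496


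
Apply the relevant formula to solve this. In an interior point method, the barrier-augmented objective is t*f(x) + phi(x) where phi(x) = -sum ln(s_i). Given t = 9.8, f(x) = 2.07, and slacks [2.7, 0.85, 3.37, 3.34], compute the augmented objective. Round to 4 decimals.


Step 1: Compute log-barrier.
ln values: [0.9933, -0.1625, 1.2149, 1.206]
phi = -(0.9933 - 0.1625 + 1.2149 + 1.206) = -3.2516
Step 2: Compute augmented objective.
t*f(x) = 9.8*2.07 = 20.286
Total = 20.286 - 3.2516 = 17.0344


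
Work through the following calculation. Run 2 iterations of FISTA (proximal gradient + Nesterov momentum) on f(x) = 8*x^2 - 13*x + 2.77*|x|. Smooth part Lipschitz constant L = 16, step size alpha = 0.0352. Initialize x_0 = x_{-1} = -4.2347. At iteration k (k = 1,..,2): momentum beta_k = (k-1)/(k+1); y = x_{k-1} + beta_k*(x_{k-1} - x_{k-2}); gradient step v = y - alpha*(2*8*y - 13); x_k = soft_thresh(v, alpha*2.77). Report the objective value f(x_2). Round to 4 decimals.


FISTA on f(x) = 8*x^2 - 13*x + 2.77*|x|
L = 16, alpha = 0.0352
Iteration 1: beta = 0.0, y = -4.2347 + 0.0*(-4.2347 + 4.2347) = -4.2347
  grad(y) = -80.7552, v = y - alpha*grad = -1.3921
  prox(v) = soft_thresh(-1.3921, 0.0975) = -1.2946
Iteration 2: beta = 0.3333, y = -1.2946 + 0.3333*(-1.2946 + 4.2347) = -0.3146
  grad(y) = -18.0333, v = y - alpha*grad = 0.3202
  prox(v) = soft_thresh(0.3202, 0.0975) = 0.2227
f(x_2) = 8*0.2227^2 - 13*0.2227 + 2.77*|0.2227| = -1.8814


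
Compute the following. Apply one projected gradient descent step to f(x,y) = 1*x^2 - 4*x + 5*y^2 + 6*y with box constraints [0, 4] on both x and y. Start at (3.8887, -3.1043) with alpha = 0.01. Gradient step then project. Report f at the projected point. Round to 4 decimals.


Step 1: Compute gradient at (3.8887, -3.1043).
grad_x = 2*1*3.8887 - 4 = 3.7774
grad_y = 2*5*-3.1043 + 6 = -25.043
Step 2: Gradient step.
x_raw = 3.8887 - 0.01*3.7774 = 3.8509
y_raw = -3.1043 - 0.01*-25.043 = -2.8539
Step 3: Project onto [0, 4].
x_proj = clip(3.8509) = 3.8509
y_proj = clip(-2.8539) = 0.0
Step 4: Evaluate f.
f(3.8509, 0.0) = -0.5741


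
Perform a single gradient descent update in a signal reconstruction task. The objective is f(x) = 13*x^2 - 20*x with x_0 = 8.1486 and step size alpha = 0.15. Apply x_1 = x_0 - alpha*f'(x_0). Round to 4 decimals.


We compute the gradient at x_0 and apply the update.
f'(x) = 26*x - 20
f'(8.1486) = 26*8.1486 - 20 = 191.8636
x_1 = 8.1486 - 0.15*191.8636 = -20.6309


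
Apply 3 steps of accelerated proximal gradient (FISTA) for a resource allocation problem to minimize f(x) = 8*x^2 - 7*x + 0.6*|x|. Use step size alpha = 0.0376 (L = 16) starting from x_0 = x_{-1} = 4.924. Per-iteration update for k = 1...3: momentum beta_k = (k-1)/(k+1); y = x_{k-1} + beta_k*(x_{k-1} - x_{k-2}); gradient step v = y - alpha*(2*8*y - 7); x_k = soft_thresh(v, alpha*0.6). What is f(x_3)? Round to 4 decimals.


FISTA on f(x) = 8*x^2 - 7*x + 0.6*|x|
L = 16, alpha = 0.0376
Iteration 1: beta = 0.0, y = 4.924 + 0.0*(4.924 - 4.924) = 4.924
  grad(y) = 71.784, v = y - alpha*grad = 2.2249
  prox(v) = soft_thresh(2.2249, 0.0226) = 2.2024
Iteration 2: beta = 0.3333, y = 2.2024 + 0.3333*(2.2024 - 4.924) = 1.2951
  grad(y) = 13.7224, v = y - alpha*grad = 0.7792
  prox(v) = soft_thresh(0.7792, 0.0226) = 0.7566
Iteration 3: beta = 0.5, y = 0.7566 + 0.5*(0.7566 - 2.2024) = 0.0338
  grad(y) = -6.4598, v = y - alpha*grad = 0.2767
  prox(v) = soft_thresh(0.2767, 0.0226) = 0.2541
f(x_3) = 8*0.2541^2 - 7*0.2541 + 0.6*|0.2541| = -1.1097


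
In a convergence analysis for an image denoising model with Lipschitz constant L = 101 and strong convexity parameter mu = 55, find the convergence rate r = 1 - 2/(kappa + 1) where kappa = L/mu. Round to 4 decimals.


Step 1: Compute the condition number.
kappa = L/mu = 101/55 = 1.8364
Step 2: Compute the convergence rate.
r = 1 - 2/(kappa + 1) = 1 - 2*mu/(L + mu) = (L - mu)/(L + mu) = 46/156 = 0.2949


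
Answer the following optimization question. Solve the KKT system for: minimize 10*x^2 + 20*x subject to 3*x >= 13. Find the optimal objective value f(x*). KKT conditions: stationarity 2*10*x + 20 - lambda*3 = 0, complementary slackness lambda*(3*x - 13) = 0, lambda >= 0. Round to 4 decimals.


Step 1: Try lambda = 0 (constraint inactive).
x_unc = -20/(2*10) = -1.0
Check: 3*-1.0 = -3.0 < 13 -- violated!
Step 2: Constraint must be active: 3*x = 13
x* = 13/3 = 4.3333 (rounded; the exact value 13/3 is used below)
lambda = (2*10*(13/3) + 20)/3 = 35.5556
Step 3: Compute optimal value.
f(x*) = 10*(13/3)^2 + 20*(13/3) = 274.4444


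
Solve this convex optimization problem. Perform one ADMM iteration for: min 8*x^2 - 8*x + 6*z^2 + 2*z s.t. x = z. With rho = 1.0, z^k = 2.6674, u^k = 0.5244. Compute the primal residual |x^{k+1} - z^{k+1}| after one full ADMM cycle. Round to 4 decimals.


ADMM iteration with rho = 1.0, z^k = 2.6674, u^k = 0.5244
Step 1: x-update.
Minimize 8*x^2 - 8*x + (1.0/2)*(x - 2.6674 + 0.5244)^2
FOC: (2*8 + 1.0)*x = 8 + 1.0*(2.6674 - 0.5244)
x^{k+1} = 0.5966
Step 2: z-update.
Minimize 6*z^2 + 2*z + (1.0/2)*(0.5966 - z + 0.5244)^2
FOC: (2*6 + 1.0)*z = -2 + 1.0*(0.5966 + 0.5244)
z^{k+1} = -0.0676
Step 3: u-update.
u^{k+1} = 0.5244 + 0.5966 + 0.0676 = 1.1887
Step 4: Primal residual = |0.5966 + 0.0676| = 0.6643


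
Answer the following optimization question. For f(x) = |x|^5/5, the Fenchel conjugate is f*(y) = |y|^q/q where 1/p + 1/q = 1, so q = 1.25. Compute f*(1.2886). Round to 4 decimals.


The conjugate exponent q satisfies 1/p + 1/q = 1.
p = 5, so q = 5/(5 - 1) = 1.25
|y|^q = 1.2886^1.25 = 1.3729
f*(1.2886) = 1.3729 / 1.25 = 1.0983


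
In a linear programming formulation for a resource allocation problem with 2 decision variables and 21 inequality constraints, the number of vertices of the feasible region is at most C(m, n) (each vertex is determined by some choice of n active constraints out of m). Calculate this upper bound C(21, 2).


Each vertex corresponds to some choice of n active constraints out of m, so the number of vertices is at most C(m, n) = m! / (n!(m-n)!).
m = 21, n = 2
Numerator: 21 * 20
Denominator: 2! = 2
C(21, 2) = 210


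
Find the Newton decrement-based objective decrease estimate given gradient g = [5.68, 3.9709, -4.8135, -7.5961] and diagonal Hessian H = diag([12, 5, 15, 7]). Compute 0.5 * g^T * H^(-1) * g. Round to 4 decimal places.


Step 1: H is diagonal, so H^(-1) * g = [0.4733, 0.7942, -0.3209, -1.0852].
Step 2: g^T H^(-1) g = sum_i g_i^2 / H_ii
  = (5.68)^2/12 + (3.9709)^2/5 + (-4.8135)^2/15 + (-7.5961)^2/7
  = 2.6885 + 3.1536 + 1.5447 + 8.243 = 15.6298
Step 3: Objective decrease = 0.5 * g^T H^(-1) g = 7.8149


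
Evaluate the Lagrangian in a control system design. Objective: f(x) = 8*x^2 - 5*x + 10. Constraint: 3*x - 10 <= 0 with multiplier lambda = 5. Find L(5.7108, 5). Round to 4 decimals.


Step 1: Evaluate f(x).
f(5.7108) = 8*5.7108^2 - 5*5.7108 + 10 = 242.3519
Step 2: Evaluate g(x).
g(5.7108) = 3*5.7108 - 10 = 7.1324
Step 3: Compute Lagrangian.
L = 242.3519 + 5*7.1324 = 278.0139


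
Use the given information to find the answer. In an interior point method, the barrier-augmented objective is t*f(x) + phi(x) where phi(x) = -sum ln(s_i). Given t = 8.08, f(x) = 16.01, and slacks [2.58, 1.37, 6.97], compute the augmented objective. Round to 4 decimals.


Step 1: Compute log-barrier.
ln values: [0.9478, 0.3148, 1.9416]
phi = -(0.9478 + 0.3148 + 1.9416) = -3.2042
Step 2: Compute augmented objective.
t*f(x) = 8.08*16.01 = 129.3608
Total = 129.3608 - 3.2042 = 126.1566


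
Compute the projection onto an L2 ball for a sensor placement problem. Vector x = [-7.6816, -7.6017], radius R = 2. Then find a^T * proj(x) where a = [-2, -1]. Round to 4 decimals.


Step 1: Compute ||x|| (intermediates to 6 decimals).
||x|| = sqrt((-7.6816)^2 + (-7.6017)^2) = 10.807073
Step 2: Project.
Since ||x|| > R, scale = R/||x|| = 2/10.807073 = 0.185064, proj(x) = scale * x
proj(x) = [-1.421588, -1.406801]
Step 3: Dot product.
a^T * proj(x) = -2*(-1.421588) - 1*(-1.406801) = 4.25


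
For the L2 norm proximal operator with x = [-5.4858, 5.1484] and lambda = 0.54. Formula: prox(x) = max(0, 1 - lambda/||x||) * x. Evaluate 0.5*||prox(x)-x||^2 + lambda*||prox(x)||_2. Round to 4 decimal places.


Step 1: Compute ||x||.
||x|| = 7.5233
Step 2: Compute scaling factor.
scale = max(0, 1 - 0.54/7.5233) = 0.9282
Step 3: prox(x) = [-5.092, 4.7789]
||prox(x)|| = 6.9833
Step 4: Proximal objective.
0.5*||prox-x||^2 = 0.1458
lambda*||prox|| = 3.771
Total = 3.9168


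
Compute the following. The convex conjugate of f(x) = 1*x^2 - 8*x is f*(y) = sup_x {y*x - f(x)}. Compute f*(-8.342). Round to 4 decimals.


f*(y) = sup_x {y*x - a*x^2 - b*x} = sup_x {(y-b)*x - a*x^2}
FOC: (y - b) - 2a*x = 0 => x* = (y - b)/(2a)
x* = (-8.342 + 8)/(2*1) = -0.171
f*(-8.342) = (y-b)^2/(4a) = (-8.342 + 8)^2/(4*1)
= 0.117/4 = 0.0292


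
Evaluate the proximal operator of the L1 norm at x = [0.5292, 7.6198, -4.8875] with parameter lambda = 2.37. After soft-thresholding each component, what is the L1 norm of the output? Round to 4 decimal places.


Soft-thresholding with lambda = 2.37:
prox(0.5292) = sign(0.5292)*max(|0.5292| - 2.37, 0) = 0.0
prox(7.6198) = sign(7.6198)*max(|7.6198| - 2.37, 0) = 5.2498
prox(-4.8875) = sign(-4.8875)*max(|-4.8875| - 2.37, 0) = -2.5175
prox(x) = [0.0, 5.2498, -2.5175]
||prox(x)||_1 = 0.0 + 5.2498 + 2.5175 = 7.7673


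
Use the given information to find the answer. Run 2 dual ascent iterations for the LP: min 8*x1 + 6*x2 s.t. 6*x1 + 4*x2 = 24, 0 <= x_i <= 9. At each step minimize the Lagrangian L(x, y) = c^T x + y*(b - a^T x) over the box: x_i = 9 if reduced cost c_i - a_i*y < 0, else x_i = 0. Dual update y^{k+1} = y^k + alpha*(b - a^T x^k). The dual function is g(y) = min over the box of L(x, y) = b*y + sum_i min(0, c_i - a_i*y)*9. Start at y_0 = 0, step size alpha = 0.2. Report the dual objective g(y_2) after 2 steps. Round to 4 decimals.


Dual ascent for LP: min 8*x1 + 6*x2, 6*x1 + 4*x2 = 24, 0 <= x_i <= 9
Step 1: y^k = 0.0, reduced costs: (8.0, 6.0)
  x^k = (0.0, 0.0), subgradient = b - a^T x = 24.0
  y^{k+1} = 0.0 + 0.2*24.0 = 4.8
Step 2: y^k = 4.8, reduced costs: (-20.8, -13.2)
  x^k = (9.0, 9.0), subgradient = b - a^T x = -66.0
  y^{k+1} = 4.8 + 0.2*-66.0 = -8.4
Dual objective at y_2 = -8.4: reduced costs (58.4, 39.6), box minimizer x = (0.0, 0.0)
g(y_2) = b*y + (c1 - a1*y)*x1 + (c2 - a2*y)*x2 = 24*(-8.4) + 58.4*0.0 + 39.6*0.0 = -201.6 + 0.0 + 0.0 = -201.6


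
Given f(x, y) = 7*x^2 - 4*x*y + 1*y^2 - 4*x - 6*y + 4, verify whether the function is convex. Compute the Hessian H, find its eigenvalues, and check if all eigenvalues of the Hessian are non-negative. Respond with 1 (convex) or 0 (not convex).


The Hessian of f(x,y) = 7*x^2 - 4*x*y + 1*y^2 - 4*x - 6*y + 4 is:
H = [[14, -4], [-4, 2]]
Trace = 14 + 2 = 16
Determinant = 14*2 - (-4)^2 = 12
Discriminant = (16)^2 - 4*12 = 208.0
Eigenvalues: lambda_1 = 0.7889, lambda_2 = 15.2111
The function is convex.

1


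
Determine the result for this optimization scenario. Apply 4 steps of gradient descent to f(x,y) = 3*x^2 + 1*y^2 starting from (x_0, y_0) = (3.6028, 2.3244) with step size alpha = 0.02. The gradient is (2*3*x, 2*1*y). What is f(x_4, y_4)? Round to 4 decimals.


Gradient descent on f(x,y) = 3*x^2 + 1*y^2.
Starting point: (3.6028, 2.3244), alpha = 0.02
Step 1: grad_x = 2*3*3.6028 = 21.6168, grad_y = 2*1*2.3244 = 4.6488
  x_1 = 3.6028 - 0.02*21.6168 = 3.1705
  y_1 = 2.3244 - 0.02*4.6488 = 2.2314
Step 2: grad_x = 2*3*3.1705 = 19.0228, grad_y = 2*1*2.2314 = 4.4628
  x_2 = 3.1705 - 0.02*19.0228 = 2.79
  y_2 = 2.2314 - 0.02*4.4628 = 2.1422
Step 3: grad_x = 2*3*2.79 = 16.74, grad_y = 2*1*2.1422 = 4.2843
  x_3 = 2.79 - 0.02*16.74 = 2.4552
  y_3 = 2.1422 - 0.02*4.2843 = 2.0565
Step 4: grad_x = 2*3*2.4552 = 14.7312, grad_y = 2*1*2.0565 = 4.113
  x_4 = 2.4552 - 0.02*14.7312 = 2.1606
  y_4 = 2.0565 - 0.02*4.113 = 1.9742
f(2.1606, 1.9742) = 3*2.1606^2 + 1*1.9742^2 = 17.9019


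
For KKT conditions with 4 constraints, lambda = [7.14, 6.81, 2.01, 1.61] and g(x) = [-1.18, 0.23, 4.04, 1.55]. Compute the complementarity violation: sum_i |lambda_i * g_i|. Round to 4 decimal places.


KKT complementary slackness check:
lambda_1 * g_1 = 7.14 * -1.18 = -8.4252
lambda_2 * g_2 = 6.81 * 0.23 = 1.5663
lambda_3 * g_3 = 2.01 * 4.04 = 8.1204
lambda_4 * g_4 = 1.61 * 1.55 = 2.4955
Total violation = 8.4252 + 1.5663 + 8.1204 + 2.4955 = 20.6074


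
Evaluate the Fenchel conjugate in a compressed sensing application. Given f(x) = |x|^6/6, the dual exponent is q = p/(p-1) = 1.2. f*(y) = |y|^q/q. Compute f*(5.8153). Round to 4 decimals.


The conjugate exponent q satisfies 1/p + 1/q = 1.
p = 6, so q = 6/(6 - 1) = 1.2
|y|^q = 5.8153^1.2 = 8.2696
f*(5.8153) = 8.2696 / 1.2 = 6.8914


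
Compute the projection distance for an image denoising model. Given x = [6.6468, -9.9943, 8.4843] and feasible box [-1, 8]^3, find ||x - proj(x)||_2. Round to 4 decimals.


Project each component onto [-1, 8].
clip(6.6468) = 6.6468, clip(-9.9943) = -1.0, clip(8.4843) = 8.0
Projection = [6.6468, -1.0, 8.0]
Squared diffs: [0.0, 80.8974, 0.2345]
Distance = sqrt(81.1319) = 9.0073


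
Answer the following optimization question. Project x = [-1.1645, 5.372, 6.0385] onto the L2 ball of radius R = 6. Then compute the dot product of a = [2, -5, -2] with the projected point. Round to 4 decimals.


Step 1: Compute ||x|| (intermediates to 6 decimals).
||x|| = sqrt((-1.1645)^2 + 5.372^2 + 6.0385^2) = 8.165655
Step 2: Project.
Since ||x|| > R, scale = R/||x|| = 6/8.165655 = 0.734785, proj(x) = scale * x
proj(x) = [-0.855657, 3.947265, 4.436999]
Step 3: Dot product.
a^T * proj(x) = 2*(-0.855657) - 5*3.947265 - 2*4.436999 = -30.3216


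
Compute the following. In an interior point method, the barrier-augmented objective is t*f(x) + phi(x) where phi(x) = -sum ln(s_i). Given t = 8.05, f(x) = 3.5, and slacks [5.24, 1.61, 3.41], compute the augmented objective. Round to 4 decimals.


Step 1: Compute log-barrier.
ln values: [1.6563, 0.4762, 1.2267]
phi = -(1.6563 + 0.4762 + 1.2267) = -3.3593
Step 2: Compute augmented objective.
t*f(x) = 8.05*3.5 = 28.175
Total = 28.175 - 3.3593 = 24.8157


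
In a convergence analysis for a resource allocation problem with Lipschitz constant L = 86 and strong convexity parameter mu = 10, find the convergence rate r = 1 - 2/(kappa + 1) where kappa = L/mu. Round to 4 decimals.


Step 1: Compute the condition number.
kappa = L/mu = 86/10 = 8.6
Step 2: Compute the convergence rate.
r = 1 - 2/(kappa + 1) = 1 - 2*mu/(L + mu) = (L - mu)/(L + mu) = 76/96 = 0.7917


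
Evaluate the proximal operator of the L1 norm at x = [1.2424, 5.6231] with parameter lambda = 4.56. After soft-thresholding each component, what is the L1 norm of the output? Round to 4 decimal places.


Soft-thresholding with lambda = 4.56:
prox(1.2424) = sign(1.2424)*max(|1.2424| - 4.56, 0) = 0.0
prox(5.6231) = sign(5.6231)*max(|5.6231| - 4.56, 0) = 1.0631
prox(x) = [0.0, 1.0631]
||prox(x)||_1 = 0.0 + 1.0631 = 1.0631


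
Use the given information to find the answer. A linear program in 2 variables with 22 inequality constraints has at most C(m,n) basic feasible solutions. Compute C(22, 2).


Each vertex corresponds to some choice of n active constraints out of m, so the number of vertices is at most C(m, n) = m! / (n!(m-n)!).
m = 22, n = 2
Numerator: 22 * 21
Denominator: 2! = 2
C(22, 2) = 231


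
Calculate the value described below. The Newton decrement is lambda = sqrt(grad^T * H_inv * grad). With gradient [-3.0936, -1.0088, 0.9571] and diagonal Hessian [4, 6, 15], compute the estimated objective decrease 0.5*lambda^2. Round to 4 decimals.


Step 1: H is diagonal, so H^(-1) * g = [-0.7734, -0.1681, 0.0638].
Step 2: g^T H^(-1) g = sum_i g_i^2 / H_ii
  = (-3.0936)^2/4 + (-1.0088)^2/6 + (0.9571)^2/15
  = 2.3926 + 0.1696 + 0.0611 = 2.6233
Step 3: Objective decrease = 0.5 * g^T H^(-1) g = 1.3116


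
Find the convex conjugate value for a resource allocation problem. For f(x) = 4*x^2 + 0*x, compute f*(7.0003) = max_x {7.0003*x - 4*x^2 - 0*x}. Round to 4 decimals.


f*(y) = sup_x {y*x - a*x^2 - b*x} = sup_x {(y-b)*x - a*x^2}
FOC: (y - b) - 2a*x = 0 => x* = (y - b)/(2a)
x* = (7.0003 - 0)/(2*4) = 0.875
f*(7.0003) = (y-b)^2/(4a) = (7.0003 - 0)^2/(4*4)
= 49.0042/16 = 3.0628


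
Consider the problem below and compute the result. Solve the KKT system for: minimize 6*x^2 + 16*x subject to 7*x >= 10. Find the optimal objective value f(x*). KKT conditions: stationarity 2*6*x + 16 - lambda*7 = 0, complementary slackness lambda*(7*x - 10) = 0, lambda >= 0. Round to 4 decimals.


Step 1: Try lambda = 0 (constraint inactive).
x_unc = -16/(2*6) = -1.3333
Check: 7*-1.3333 = -9.3331 < 10 -- violated!
Step 2: Constraint must be active: 7*x = 10
x* = 10/7 = 1.4286 (rounded; the exact value 10/7 is used below)
lambda = (2*6*(10/7) + 16)/7 = 4.7347
Step 3: Compute optimal value.
f(x*) = 6*(10/7)^2 + 16*(10/7) = 35.102


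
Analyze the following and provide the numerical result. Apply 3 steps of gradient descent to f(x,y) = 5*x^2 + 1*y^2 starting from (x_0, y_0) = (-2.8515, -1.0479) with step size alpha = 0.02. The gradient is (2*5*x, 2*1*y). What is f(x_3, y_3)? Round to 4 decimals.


Gradient descent on f(x,y) = 5*x^2 + 1*y^2.
Starting point: (-2.8515, -1.0479), alpha = 0.02
Step 1: grad_x = 2*5*-2.8515 = -28.515, grad_y = 2*1*-1.0479 = -2.0958
  x_1 = -2.8515 - 0.02*-28.515 = -2.2812
  y_1 = -1.0479 - 0.02*-2.0958 = -1.006
Step 2: grad_x = 2*5*-2.2812 = -22.812, grad_y = 2*1*-1.006 = -2.012
  x_2 = -2.2812 - 0.02*-22.812 = -1.825
  y_2 = -1.006 - 0.02*-2.012 = -0.9657
Step 3: grad_x = 2*5*-1.825 = -18.2496, grad_y = 2*1*-0.9657 = -1.9315
  x_3 = -1.825 - 0.02*-18.2496 = -1.46
  y_3 = -0.9657 - 0.02*-1.9315 = -0.9271
f(-1.46, -0.9271) = 5*(-1.46)^2 + 1*(-0.9271)^2 = 11.5171


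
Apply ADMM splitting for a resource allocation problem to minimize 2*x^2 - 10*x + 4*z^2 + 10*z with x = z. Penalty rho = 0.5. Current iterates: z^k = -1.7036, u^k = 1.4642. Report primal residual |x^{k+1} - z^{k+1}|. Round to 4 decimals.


ADMM iteration with rho = 0.5, z^k = -1.7036, u^k = 1.4642
Step 1: x-update.
Minimize 2*x^2 - 10*x + (0.5/2)*(x + 1.7036 + 1.4642)^2
FOC: (2*2 + 0.5)*x = 10 + 0.5*(-1.7036 - 1.4642)
x^{k+1} = 1.8702
Step 2: z-update.
Minimize 4*z^2 + 10*z + (0.5/2)*(1.8702 - z + 1.4642)^2
FOC: (2*4 + 0.5)*z = -10 + 0.5*(1.8702 + 1.4642)
z^{k+1} = -0.9803
Step 3: u-update.
u^{k+1} = 1.4642 + 1.8702 + 0.9803 = 4.3148
Step 4: Primal residual = |1.8702 + 0.9803| = 2.8506


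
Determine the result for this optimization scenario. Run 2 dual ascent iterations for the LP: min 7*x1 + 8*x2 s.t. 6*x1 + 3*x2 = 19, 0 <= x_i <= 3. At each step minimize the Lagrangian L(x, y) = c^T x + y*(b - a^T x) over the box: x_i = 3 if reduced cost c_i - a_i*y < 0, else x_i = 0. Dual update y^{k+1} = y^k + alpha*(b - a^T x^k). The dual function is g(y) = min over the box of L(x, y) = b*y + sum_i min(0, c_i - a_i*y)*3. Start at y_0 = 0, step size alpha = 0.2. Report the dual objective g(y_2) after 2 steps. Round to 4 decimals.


Dual ascent for LP: min 7*x1 + 8*x2, 6*x1 + 3*x2 = 19, 0 <= x_i <= 3
Step 1: y^k = 0.0, reduced costs: (7.0, 8.0)
  x^k = (0.0, 0.0), subgradient = b - a^T x = 19.0
  y^{k+1} = 0.0 + 0.2*19.0 = 3.8
Step 2: y^k = 3.8, reduced costs: (-15.8, -3.4)
  x^k = (3.0, 3.0), subgradient = b - a^T x = -8.0
  y^{k+1} = 3.8 + 0.2*-8.0 = 2.2
Dual objective at y_2 = 2.2: reduced costs (-6.2, 1.4), box minimizer x = (3.0, 0.0)
g(y_2) = b*y + (c1 - a1*y)*x1 + (c2 - a2*y)*x2 = 19*2.2 + (-6.2)*3.0 + 1.4*0.0 = 41.8 - 18.6 + 0.0 = 23.2


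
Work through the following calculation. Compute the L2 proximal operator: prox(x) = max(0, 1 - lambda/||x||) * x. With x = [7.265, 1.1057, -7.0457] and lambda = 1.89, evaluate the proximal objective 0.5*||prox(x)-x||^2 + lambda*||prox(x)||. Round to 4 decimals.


Step 1: Compute ||x||.
||x|| = 10.1806
Step 2: Compute scaling factor.
scale = max(0, 1 - 1.89/10.1806) = 0.8144
Step 3: prox(x) = [5.9163, 0.9004, -5.7377]
||prox(x)|| = 8.2906
Step 4: Proximal objective.
0.5*||prox-x||^2 = 1.7861
lambda*||prox|| = 15.6692
Total = 17.4553


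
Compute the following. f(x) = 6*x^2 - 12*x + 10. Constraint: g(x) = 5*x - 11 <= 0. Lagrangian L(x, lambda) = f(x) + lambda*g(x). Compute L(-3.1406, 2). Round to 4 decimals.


Step 1: Evaluate f(x).
f(-3.1406) = 6*(-3.1406)^2 - 12*(-3.1406) + 10 = 106.8674
Step 2: Evaluate g(x).
g(-3.1406) = 5*-3.1406 - 11 = -26.703
Step 3: Compute Lagrangian.
L = 106.8674 + 2*-26.703 = 53.4614


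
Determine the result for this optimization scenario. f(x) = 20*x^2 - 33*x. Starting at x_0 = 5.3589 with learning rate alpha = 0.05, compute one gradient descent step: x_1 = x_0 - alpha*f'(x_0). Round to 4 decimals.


We compute the gradient at x_0 and apply the update.
f'(x) = 40*x - 33
f'(5.3589) = 40*5.3589 - 33 = 181.356
x_1 = 5.3589 - 0.05*181.356 = -3.7089


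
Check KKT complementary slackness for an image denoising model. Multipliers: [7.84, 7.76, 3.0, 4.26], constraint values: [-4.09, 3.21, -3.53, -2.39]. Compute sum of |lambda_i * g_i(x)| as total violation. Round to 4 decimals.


KKT complementary slackness check:
lambda_1 * g_1 = 7.84 * -4.09 = -32.0656
lambda_2 * g_2 = 7.76 * 3.21 = 24.9096
lambda_3 * g_3 = 3.0 * -3.53 = -10.59
lambda_4 * g_4 = 4.26 * -2.39 = -10.1814
Total violation = 32.0656 + 24.9096 + 10.59 + 10.1814 = 77.7466


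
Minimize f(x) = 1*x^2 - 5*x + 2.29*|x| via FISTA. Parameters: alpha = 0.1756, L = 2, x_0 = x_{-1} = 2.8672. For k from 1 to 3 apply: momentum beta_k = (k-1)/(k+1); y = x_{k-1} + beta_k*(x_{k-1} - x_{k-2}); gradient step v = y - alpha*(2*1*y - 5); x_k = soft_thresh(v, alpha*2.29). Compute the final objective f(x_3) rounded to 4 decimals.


FISTA on f(x) = 1*x^2 - 5*x + 2.29*|x|
L = 2, alpha = 0.1756
Iteration 1: beta = 0.0, y = 2.8672 + 0.0*(2.8672 - 2.8672) = 2.8672
  grad(y) = 0.7344, v = y - alpha*grad = 2.7382
  prox(v) = soft_thresh(2.7382, 0.4021) = 2.3361
Iteration 2: beta = 0.3333, y = 2.3361 + 0.3333*(2.3361 - 2.8672) = 2.1591
  grad(y) = -0.6818, v = y - alpha*grad = 2.2788
  prox(v) = soft_thresh(2.2788, 0.4021) = 1.8767
Iteration 3: beta = 0.5, y = 1.8767 + 0.5*(1.8767 - 2.3361) = 1.647
  grad(y) = -1.706, v = y - alpha*grad = 1.9466
  prox(v) = soft_thresh(1.9466, 0.4021) = 1.5444
f(x_3) = 1*1.5444^2 - 5*1.5444 + 2.29*|1.5444| = -1.8001


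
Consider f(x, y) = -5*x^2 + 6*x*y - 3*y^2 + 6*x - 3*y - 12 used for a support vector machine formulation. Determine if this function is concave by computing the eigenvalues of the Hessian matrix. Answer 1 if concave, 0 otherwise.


The Hessian of f(x,y) = -5*x^2 + 6*x*y - 3*y^2 + 6*x - 3*y - 12 is:
H = [[-10, 6], [6, -6]]
Trace = -10 - 6 = -16
Determinant = -10*-6 - (6)^2 = 24
Discriminant = (-16)^2 - 4*24 = 160.0
Eigenvalues: lambda_1 = -14.3246, lambda_2 = -1.6754
The function is concave.

1


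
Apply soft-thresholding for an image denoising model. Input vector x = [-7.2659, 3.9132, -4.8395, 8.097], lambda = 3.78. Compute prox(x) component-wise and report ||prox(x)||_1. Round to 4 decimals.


Soft-thresholding with lambda = 3.78:
prox(-7.2659) = sign(-7.2659)*max(|-7.2659| - 3.78, 0) = -3.4859
prox(3.9132) = sign(3.9132)*max(|3.9132| - 3.78, 0) = 0.1332
prox(-4.8395) = sign(-4.8395)*max(|-4.8395| - 3.78, 0) = -1.0595
prox(8.097) = sign(8.097)*max(|8.097| - 3.78, 0) = 4.317
prox(x) = [-3.4859, 0.1332, -1.0595, 4.317]
||prox(x)||_1 = 3.4859 + 0.1332 + 1.0595 + 4.317 = 8.9956


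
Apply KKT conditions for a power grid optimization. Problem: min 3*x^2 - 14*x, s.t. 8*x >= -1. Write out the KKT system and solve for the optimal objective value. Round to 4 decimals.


Step 1: Try lambda = 0 (constraint inactive).
Stationarity: 2*3*x - 14 = 0
x* = 14/(2*3) = 7/3 = 2.3333 (rounded; the exact value 7/3 is used below)
Check constraint: 8*2.3333 = 18.6664 >= -1 -- satisfied.
Step 2: Compute optimal value.
f(x*) = 3*(7/3)^2 - 14*(7/3) = -16.3333


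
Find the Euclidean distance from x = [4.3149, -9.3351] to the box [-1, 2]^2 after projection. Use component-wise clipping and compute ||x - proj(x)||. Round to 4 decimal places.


Project each component onto [-1, 2].
clip(4.3149) = 2.0, clip(-9.3351) = -1.0
Projection = [2.0, -1.0]
Squared diffs: [5.3588, 69.4739]
Distance = sqrt(74.8327) = 8.6506


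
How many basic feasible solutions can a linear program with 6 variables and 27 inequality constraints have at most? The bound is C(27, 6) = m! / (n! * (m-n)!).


Each vertex corresponds to some choice of n active constraints out of m, so the number of vertices is at most C(m, n) = m! / (n!(m-n)!).
m = 27, n = 6
Numerator: 27 * 26 * 25 * 24 * 23 * 22
Denominator: 6! = 720
C(27, 6) = 296010


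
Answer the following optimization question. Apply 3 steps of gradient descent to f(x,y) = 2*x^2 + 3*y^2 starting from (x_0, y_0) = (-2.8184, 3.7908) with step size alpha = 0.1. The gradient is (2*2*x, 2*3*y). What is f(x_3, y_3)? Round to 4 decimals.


Gradient descent on f(x,y) = 2*x^2 + 3*y^2.
Starting point: (-2.8184, 3.7908), alpha = 0.1
Step 1: grad_x = 2*2*-2.8184 = -11.2736, grad_y = 2*3*3.7908 = 22.7448
  x_1 = -2.8184 - 0.1*-11.2736 = -1.691
  y_1 = 3.7908 - 0.1*22.7448 = 1.5163
Step 2: grad_x = 2*2*-1.691 = -6.7642, grad_y = 2*3*1.5163 = 9.0979
  x_2 = -1.691 - 0.1*-6.7642 = -1.0146
  y_2 = 1.5163 - 0.1*9.0979 = 0.6065
Step 3: grad_x = 2*2*-1.0146 = -4.0585, grad_y = 2*3*0.6065 = 3.6392
  x_3 = -1.0146 - 0.1*-4.0585 = -0.6088
  y_3 = 0.6065 - 0.1*3.6392 = 0.2426
f(-0.6088, 0.2426) = 2*(-0.6088)^2 + 3*0.2426^2 = 0.9178


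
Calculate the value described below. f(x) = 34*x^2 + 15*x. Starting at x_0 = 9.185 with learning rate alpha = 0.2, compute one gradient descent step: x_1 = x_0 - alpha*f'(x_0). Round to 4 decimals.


We compute the gradient at x_0 and apply the update.
f'(x) = 68*x + 15
f'(9.185) = 68*9.185 + 15 = 639.58
x_1 = 9.185 - 0.2*639.58 = -118.731


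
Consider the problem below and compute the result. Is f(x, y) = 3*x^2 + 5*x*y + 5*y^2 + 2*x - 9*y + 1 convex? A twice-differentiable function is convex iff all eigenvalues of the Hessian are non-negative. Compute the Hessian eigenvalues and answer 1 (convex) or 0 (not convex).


The Hessian of f(x,y) = 3*x^2 + 5*x*y + 5*y^2 + 2*x - 9*y + 1 is:
H = [[6, 5], [5, 10]]
Trace = 6 + 10 = 16
Determinant = 6*10 - (5)^2 = 35
Discriminant = (16)^2 - 4*35 = 116.0
Eigenvalues: lambda_1 = 2.6148, lambda_2 = 13.3852
The function is convex.

1


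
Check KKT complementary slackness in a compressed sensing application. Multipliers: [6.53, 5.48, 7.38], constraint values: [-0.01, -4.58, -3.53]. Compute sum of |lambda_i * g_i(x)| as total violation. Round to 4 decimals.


KKT complementary slackness check:
lambda_1 * g_1 = 6.53 * -0.01 = -0.0653
lambda_2 * g_2 = 5.48 * -4.58 = -25.0984
lambda_3 * g_3 = 7.38 * -3.53 = -26.0514
Total violation = 0.0653 + 25.0984 + 26.0514 = 51.2151


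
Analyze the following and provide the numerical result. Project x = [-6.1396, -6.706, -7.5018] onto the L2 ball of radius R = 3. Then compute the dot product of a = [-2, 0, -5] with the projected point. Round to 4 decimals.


Step 1: Compute ||x|| (intermediates to 6 decimals).
||x|| = sqrt((-6.1396)^2 + (-6.706)^2 + (-7.5018)^2) = 11.787372
Step 2: Project.
Since ||x|| > R, scale = R/||x|| = 3/11.787372 = 0.25451, proj(x) = scale * x
proj(x) = [-1.56259, -1.706744, -1.909283]
Step 3: Dot product.
a^T * proj(x) = -2*(-1.56259) + 0*(-1.706744) - 5*(-1.909283) = 12.6716


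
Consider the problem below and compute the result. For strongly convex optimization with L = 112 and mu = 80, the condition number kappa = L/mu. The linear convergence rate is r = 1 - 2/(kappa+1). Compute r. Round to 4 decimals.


Step 1: Compute the condition number.
kappa = L/mu = 112/80 = 1.4
Step 2: Compute the convergence rate.
r = 1 - 2/(kappa + 1) = 1 - 2*mu/(L + mu) = (L - mu)/(L + mu) = 32/192 = 0.1667


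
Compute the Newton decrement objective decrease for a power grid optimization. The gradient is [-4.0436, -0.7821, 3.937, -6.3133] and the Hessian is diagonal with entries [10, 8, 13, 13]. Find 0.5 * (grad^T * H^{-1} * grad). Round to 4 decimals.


Step 1: H is diagonal, so H^(-1) * g = [-0.4044, -0.0978, 0.3028, -0.4856].
Step 2: g^T H^(-1) g = sum_i g_i^2 / H_ii
  = (-4.0436)^2/10 + (-0.7821)^2/8 + (3.937)^2/13 + (-6.3133)^2/13
  = 1.6351 + 0.0765 + 1.1923 + 3.066 = 5.9698
Step 3: Objective decrease = 0.5 * g^T H^(-1) g = 2.9849


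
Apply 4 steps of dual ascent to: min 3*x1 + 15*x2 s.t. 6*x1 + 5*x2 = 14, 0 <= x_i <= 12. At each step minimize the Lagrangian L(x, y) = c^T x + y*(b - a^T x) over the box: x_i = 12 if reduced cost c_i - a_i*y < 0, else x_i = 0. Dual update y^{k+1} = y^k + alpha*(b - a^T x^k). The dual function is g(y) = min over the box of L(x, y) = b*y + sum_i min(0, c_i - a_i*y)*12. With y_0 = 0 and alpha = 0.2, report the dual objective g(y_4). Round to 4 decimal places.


Dual ascent for LP: min 3*x1 + 15*x2, 6*x1 + 5*x2 = 14, 0 <= x_i <= 12
Step 1: y^k = 0.0, reduced costs: (3.0, 15.0)
  x^k = (0.0, 0.0), subgradient = b - a^T x = 14.0
  y^{k+1} = 0.0 + 0.2*14.0 = 2.8
Step 2: y^k = 2.8, reduced costs: (-13.8, 1.0)
  x^k = (12.0, 0.0), subgradient = b - a^T x = -58.0
  y^{k+1} = 2.8 + 0.2*-58.0 = -8.8
Step 3: y^k = -8.8, reduced costs: (55.8, 59.0)
  x^k = (0.0, 0.0), subgradient = b - a^T x = 14.0
  y^{k+1} = -8.8 + 0.2*14.0 = -6.0
Step 4: y^k = -6.0, reduced costs: (39.0, 45.0)
  x^k = (0.0, 0.0), subgradient = b - a^T x = 14.0
  y^{k+1} = -6.0 + 0.2*14.0 = -3.2
Dual objective at y_4 = -3.2: reduced costs (22.2, 31.0), box minimizer x = (0.0, 0.0)
g(y_4) = b*y + (c1 - a1*y)*x1 + (c2 - a2*y)*x2 = 14*(-3.2) + 22.2*0.0 + 31.0*0.0 = -44.8 + 0.0 + 0.0 = -44.8


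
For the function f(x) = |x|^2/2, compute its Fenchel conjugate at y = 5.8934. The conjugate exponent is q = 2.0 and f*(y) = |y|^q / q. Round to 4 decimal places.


The conjugate exponent q satisfies 1/p + 1/q = 1.
p = 2, so q = 2/(2 - 1) = 2.0
|y|^q = 5.8934^2.0 = 34.7322
f*(5.8934) = 34.7322 / 2.0 = 17.3661


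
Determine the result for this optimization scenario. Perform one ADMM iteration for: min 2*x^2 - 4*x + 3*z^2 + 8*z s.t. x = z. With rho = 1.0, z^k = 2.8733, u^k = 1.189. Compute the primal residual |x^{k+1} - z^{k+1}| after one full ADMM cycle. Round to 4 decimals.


ADMM iteration with rho = 1.0, z^k = 2.8733, u^k = 1.189
Step 1: x-update.
Minimize 2*x^2 - 4*x + (1.0/2)*(x - 2.8733 + 1.189)^2
FOC: (2*2 + 1.0)*x = 4 + 1.0*(2.8733 - 1.189)
x^{k+1} = 1.1369
Step 2: z-update.
Minimize 3*z^2 + 8*z + (1.0/2)*(1.1369 - z + 1.189)^2
FOC: (2*3 + 1.0)*z = -8 + 1.0*(1.1369 + 1.189)
z^{k+1} = -0.8106
Step 3: u-update.
u^{k+1} = 1.189 + 1.1369 + 0.8106 = 3.1365
Step 4: Primal residual = |1.1369 + 0.8106| = 1.9475
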